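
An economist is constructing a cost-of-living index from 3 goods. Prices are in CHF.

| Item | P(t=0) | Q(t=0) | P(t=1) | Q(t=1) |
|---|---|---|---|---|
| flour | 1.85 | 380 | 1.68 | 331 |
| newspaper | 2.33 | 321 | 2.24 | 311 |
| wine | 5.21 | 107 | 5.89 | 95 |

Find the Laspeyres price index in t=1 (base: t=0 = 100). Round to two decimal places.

Laspeyres price index uses base-period quantities as weights.
ΣP(t=1)·Q(t=0) = 1.68×380 + 2.24×321 + 5.89×107 = 638.4 + 719.04 + 630.23 = 1987.67
ΣP(t=0)·Q(t=0) = 1.85×380 + 2.33×321 + 5.21×107 = 703 + 747.93 + 557.47 = 2008.4
Index = 1987.67 / 2008.4 × 100 = 98.9678

98.97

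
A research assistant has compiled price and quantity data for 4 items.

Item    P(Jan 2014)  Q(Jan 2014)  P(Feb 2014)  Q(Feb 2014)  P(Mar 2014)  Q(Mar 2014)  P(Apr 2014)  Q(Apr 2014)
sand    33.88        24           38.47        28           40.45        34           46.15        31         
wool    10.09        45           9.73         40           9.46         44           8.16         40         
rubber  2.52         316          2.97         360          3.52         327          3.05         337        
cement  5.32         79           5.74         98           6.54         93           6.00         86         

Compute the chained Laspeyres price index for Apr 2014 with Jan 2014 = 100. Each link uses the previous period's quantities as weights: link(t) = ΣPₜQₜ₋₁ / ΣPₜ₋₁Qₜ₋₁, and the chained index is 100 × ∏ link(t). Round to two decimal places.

120.01

Link Jan 2014→Feb 2014:
ΣP(Feb 2014)Q(Jan 2014) = 38.47×24 + 9.73×45 + 2.97×316 + 5.74×79 = 923.28 + 437.85 + 938.52 + 453.46 = 2753.11
ΣP(Jan 2014)Q(Jan 2014) = 33.88×24 + 10.09×45 + 2.52×316 + 5.32×79 = 813.12 + 454.05 + 796.32 + 420.28 = 2483.77
link = 2753.11/2483.77 = 1.108440
Link Feb 2014→Mar 2014:
ΣP(Mar 2014)Q(Feb 2014) = 40.45×28 + 9.46×40 + 3.52×360 + 6.54×98 = 1132.6 + 378.4 + 1267.2 + 640.92 = 3419.12
ΣP(Feb 2014)Q(Feb 2014) = 38.47×28 + 9.73×40 + 2.97×360 + 5.74×98 = 1077.16 + 389.2 + 1069.2 + 562.52 = 3098.08
link = 3419.12/3098.08 = 1.103625
Link Mar 2014→Apr 2014:
ΣP(Apr 2014)Q(Mar 2014) = 46.15×34 + 8.16×44 + 3.05×327 + 6.00×93 = 1569.1 + 359.04 + 997.35 + 558 = 3483.49
ΣP(Mar 2014)Q(Mar 2014) = 40.45×34 + 9.46×44 + 3.52×327 + 6.54×93 = 1375.3 + 416.24 + 1151.04 + 608.22 = 3550.8
link = 3483.49/3550.8 = 0.981044
Chained index = 100 × 1.108440 × 1.103625 × 0.981044 = 120.0113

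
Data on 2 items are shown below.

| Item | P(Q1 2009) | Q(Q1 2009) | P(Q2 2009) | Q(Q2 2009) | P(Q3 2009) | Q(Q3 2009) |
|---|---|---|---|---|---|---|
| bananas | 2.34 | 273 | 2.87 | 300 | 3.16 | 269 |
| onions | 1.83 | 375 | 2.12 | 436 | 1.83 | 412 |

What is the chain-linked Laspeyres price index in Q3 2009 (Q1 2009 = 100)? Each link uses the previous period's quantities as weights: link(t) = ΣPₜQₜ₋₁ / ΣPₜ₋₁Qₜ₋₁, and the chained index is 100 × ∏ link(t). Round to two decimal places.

116.49

Link Q1 2009→Q2 2009:
ΣP(Q2 2009)Q(Q1 2009) = 2.87×273 + 2.12×375 = 783.51 + 795 = 1578.51
ΣP(Q1 2009)Q(Q1 2009) = 2.34×273 + 1.83×375 = 638.82 + 686.25 = 1325.07
link = 1578.51/1325.07 = 1.191265
Link Q2 2009→Q3 2009:
ΣP(Q3 2009)Q(Q2 2009) = 3.16×300 + 1.83×436 = 948 + 797.88 = 1745.88
ΣP(Q2 2009)Q(Q2 2009) = 2.87×300 + 2.12×436 = 861 + 924.32 = 1785.32
link = 1745.88/1785.32 = 0.977909
Chained index = 100 × 1.191265 × 0.977909 = 116.4949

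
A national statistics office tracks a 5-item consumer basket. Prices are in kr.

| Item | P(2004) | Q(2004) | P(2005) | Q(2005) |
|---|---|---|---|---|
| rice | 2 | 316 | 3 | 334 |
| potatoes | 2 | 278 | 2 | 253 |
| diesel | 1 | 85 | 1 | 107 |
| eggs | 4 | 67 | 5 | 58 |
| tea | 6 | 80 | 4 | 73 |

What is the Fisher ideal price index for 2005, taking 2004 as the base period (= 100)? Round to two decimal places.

111.82

Laspeyres component (base-period weights):
ΣP(2005)Q(2004) = 3×316 + 2×278 + 1×85 + 5×67 + 4×80 = 948 + 556 + 85 + 335 + 320 = 2244
ΣP(2004)Q(2004) = 2×316 + 2×278 + 1×85 + 4×67 + 6×80 = 632 + 556 + 85 + 268 + 480 = 2021
L = 2244 / 2021 × 100 = 111.0341
Paasche component (current-period weights):
ΣP(2005)Q(2005) = 3×334 + 2×253 + 1×107 + 5×58 + 4×73 = 1002 + 506 + 107 + 290 + 292 = 2197
ΣP(2004)Q(2005) = 2×334 + 2×253 + 1×107 + 4×58 + 6×73 = 668 + 506 + 107 + 232 + 438 = 1951
P = 2197 / 1951 × 100 = 112.6089
Fisher = √(L × P) = √(111.0341 × 112.6089) = 111.8188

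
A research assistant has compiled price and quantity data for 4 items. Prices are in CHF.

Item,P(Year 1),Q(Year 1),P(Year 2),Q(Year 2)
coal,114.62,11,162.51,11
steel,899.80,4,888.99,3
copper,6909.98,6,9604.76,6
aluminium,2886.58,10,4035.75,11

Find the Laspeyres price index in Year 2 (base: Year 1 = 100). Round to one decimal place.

137.4

Laspeyres price index uses base-period quantities as weights.
ΣP(Year 2)·Q(Year 1) = 162.51×11 + 888.99×4 + 9604.76×6 + 4035.75×10 = 1787.61 + 3555.96 + 57628.56 + 40357.5 = 103329.63
ΣP(Year 1)·Q(Year 1) = 114.62×11 + 899.80×4 + 6909.98×6 + 2886.58×10 = 1260.82 + 3599.2 + 41459.88 + 28865.8 = 75185.7
Index = 103329.63 / 75185.7 × 100 = 137.4326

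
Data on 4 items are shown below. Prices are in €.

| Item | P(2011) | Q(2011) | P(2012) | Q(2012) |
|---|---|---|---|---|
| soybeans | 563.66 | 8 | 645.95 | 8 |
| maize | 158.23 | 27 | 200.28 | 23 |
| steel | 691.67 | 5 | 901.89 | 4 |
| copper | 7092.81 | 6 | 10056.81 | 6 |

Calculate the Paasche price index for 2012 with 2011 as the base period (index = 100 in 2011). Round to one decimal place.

Paasche price index uses current-period quantities as weights.
ΣP(2012)·Q(2012) = 645.95×8 + 200.28×23 + 901.89×4 + 10056.81×6 = 5167.6 + 4606.44 + 3607.56 + 60340.86 = 73722.46
ΣP(2011)·Q(2012) = 563.66×8 + 158.23×23 + 691.67×4 + 7092.81×6 = 4509.28 + 3639.29 + 2766.68 + 42556.86 = 53472.11
Index = 73722.46 / 53472.11 × 100 = 137.8709

137.9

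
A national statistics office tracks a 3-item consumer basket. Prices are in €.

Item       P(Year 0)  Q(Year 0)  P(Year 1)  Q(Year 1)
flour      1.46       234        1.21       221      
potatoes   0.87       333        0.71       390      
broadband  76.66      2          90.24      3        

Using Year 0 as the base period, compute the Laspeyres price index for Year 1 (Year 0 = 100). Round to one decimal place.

89.2

Laspeyres price index uses base-period quantities as weights.
ΣP(Year 1)·Q(Year 0) = 1.21×234 + 0.71×333 + 90.24×2 = 283.14 + 236.43 + 180.48 = 700.05
ΣP(Year 0)·Q(Year 0) = 1.46×234 + 0.87×333 + 76.66×2 = 341.64 + 289.71 + 153.32 = 784.67
Index = 700.05 / 784.67 × 100 = 89.2158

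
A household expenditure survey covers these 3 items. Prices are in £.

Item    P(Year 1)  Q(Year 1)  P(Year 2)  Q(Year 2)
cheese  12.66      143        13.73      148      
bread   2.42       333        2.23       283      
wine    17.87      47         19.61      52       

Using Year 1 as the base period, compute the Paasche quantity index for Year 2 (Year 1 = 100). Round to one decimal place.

101.5

Paasche quantity index uses current-period prices as weights.
ΣP(Year 2)·Q(Year 2) = 13.73×148 + 2.23×283 + 19.61×52 = 2032.04 + 631.09 + 1019.72 = 3682.85
ΣP(Year 2)·Q(Year 1) = 13.73×143 + 2.23×333 + 19.61×47 = 1963.39 + 742.59 + 921.67 = 3627.65
Index = 3682.85 / 3627.65 × 100 = 101.5216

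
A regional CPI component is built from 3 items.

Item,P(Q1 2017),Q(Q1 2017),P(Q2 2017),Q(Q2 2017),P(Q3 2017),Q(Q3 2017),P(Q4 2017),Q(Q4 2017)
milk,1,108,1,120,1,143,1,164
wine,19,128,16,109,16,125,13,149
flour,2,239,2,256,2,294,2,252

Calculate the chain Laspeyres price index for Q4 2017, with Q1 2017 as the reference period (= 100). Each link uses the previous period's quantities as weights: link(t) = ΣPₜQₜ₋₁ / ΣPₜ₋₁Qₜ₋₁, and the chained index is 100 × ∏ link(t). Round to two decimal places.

Link Q1 2017→Q2 2017:
ΣP(Q2 2017)Q(Q1 2017) = 1×108 + 16×128 + 2×239 = 108 + 2048 + 478 = 2634
ΣP(Q1 2017)Q(Q1 2017) = 1×108 + 19×128 + 2×239 = 108 + 2432 + 478 = 3018
link = 2634/3018 = 0.872763
Link Q2 2017→Q3 2017:
ΣP(Q3 2017)Q(Q2 2017) = 1×120 + 16×109 + 2×256 = 120 + 1744 + 512 = 2376
ΣP(Q2 2017)Q(Q2 2017) = 1×120 + 16×109 + 2×256 = 120 + 1744 + 512 = 2376
link = 2376/2376 = 1.000000
Link Q3 2017→Q4 2017:
ΣP(Q4 2017)Q(Q3 2017) = 1×143 + 13×125 + 2×294 = 143 + 1625 + 588 = 2356
ΣP(Q3 2017)Q(Q3 2017) = 1×143 + 16×125 + 2×294 = 143 + 2000 + 588 = 2731
link = 2356/2731 = 0.862688
Chained index = 100 × 0.872763 × 1.000000 × 0.862688 = 75.2922

75.29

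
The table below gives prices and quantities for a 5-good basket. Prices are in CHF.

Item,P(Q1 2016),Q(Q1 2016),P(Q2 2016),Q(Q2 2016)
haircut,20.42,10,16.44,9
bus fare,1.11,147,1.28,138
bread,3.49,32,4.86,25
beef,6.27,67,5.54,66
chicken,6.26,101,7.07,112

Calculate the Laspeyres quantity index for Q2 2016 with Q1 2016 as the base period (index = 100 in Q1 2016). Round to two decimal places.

100.51

Laspeyres quantity index uses base-period prices as weights.
ΣP(Q1 2016)·Q(Q2 2016) = 20.42×9 + 1.11×138 + 3.49×25 + 6.27×66 + 6.26×112 = 183.78 + 153.18 + 87.25 + 413.82 + 701.12 = 1539.15
ΣP(Q1 2016)·Q(Q1 2016) = 20.42×10 + 1.11×147 + 3.49×32 + 6.27×67 + 6.26×101 = 204.2 + 163.17 + 111.68 + 420.09 + 632.26 = 1531.4
Index = 1539.15 / 1531.4 × 100 = 100.5061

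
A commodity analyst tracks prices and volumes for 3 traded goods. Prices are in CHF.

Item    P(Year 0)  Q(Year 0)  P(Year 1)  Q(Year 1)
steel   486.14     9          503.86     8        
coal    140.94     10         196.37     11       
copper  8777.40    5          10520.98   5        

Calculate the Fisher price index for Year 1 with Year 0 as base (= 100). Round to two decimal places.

Laspeyres component (base-period weights):
ΣP(Year 1)Q(Year 0) = 503.86×9 + 196.37×10 + 10520.98×5 = 4534.74 + 1963.7 + 52604.9 = 59103.34
ΣP(Year 0)Q(Year 0) = 486.14×9 + 140.94×10 + 8777.40×5 = 4375.26 + 1409.4 + 43887 = 49671.66
L = 59103.34 / 49671.66 × 100 = 118.9881
Paasche component (current-period weights):
ΣP(Year 1)Q(Year 1) = 503.86×8 + 196.37×11 + 10520.98×5 = 4030.88 + 2160.07 + 52604.9 = 58795.85
ΣP(Year 0)Q(Year 1) = 486.14×8 + 140.94×11 + 8777.40×5 = 3889.12 + 1550.34 + 43887 = 49326.46
P = 58795.85 / 49326.46 × 100 = 119.1974
Fisher = √(L × P) = √(118.9881 × 119.1974) = 119.0927

119.09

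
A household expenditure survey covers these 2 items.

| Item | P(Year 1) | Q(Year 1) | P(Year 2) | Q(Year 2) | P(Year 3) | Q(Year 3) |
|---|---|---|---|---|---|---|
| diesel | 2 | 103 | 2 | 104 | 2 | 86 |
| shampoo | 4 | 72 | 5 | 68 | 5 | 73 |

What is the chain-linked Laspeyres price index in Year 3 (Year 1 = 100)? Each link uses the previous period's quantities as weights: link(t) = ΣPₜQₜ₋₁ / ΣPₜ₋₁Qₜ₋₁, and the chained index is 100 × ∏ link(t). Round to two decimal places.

Link Year 1→Year 2:
ΣP(Year 2)Q(Year 1) = 2×103 + 5×72 = 206 + 360 = 566
ΣP(Year 1)Q(Year 1) = 2×103 + 4×72 = 206 + 288 = 494
link = 566/494 = 1.145749
Link Year 2→Year 3:
ΣP(Year 3)Q(Year 2) = 2×104 + 5×68 = 208 + 340 = 548
ΣP(Year 2)Q(Year 2) = 2×104 + 5×68 = 208 + 340 = 548
link = 548/548 = 1.000000
Chained index = 100 × 1.145749 × 1.000000 = 114.5749

114.57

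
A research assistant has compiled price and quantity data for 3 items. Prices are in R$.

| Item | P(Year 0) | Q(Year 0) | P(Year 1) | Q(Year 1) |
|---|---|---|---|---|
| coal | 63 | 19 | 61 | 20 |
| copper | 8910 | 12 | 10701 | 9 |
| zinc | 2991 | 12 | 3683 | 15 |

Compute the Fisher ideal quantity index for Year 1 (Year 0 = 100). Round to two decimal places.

Laspeyres component (base-period weights):
ΣP(Year 0)Q(Year 1) = 63×20 + 8910×9 + 2991×15 = 1260 + 80190 + 44865 = 126315
ΣP(Year 0)Q(Year 0) = 63×19 + 8910×12 + 2991×12 = 1197 + 106920 + 35892 = 144009
L = 126315 / 144009 × 100 = 87.7133
Paasche component (current-period weights):
ΣP(Year 1)Q(Year 1) = 61×20 + 10701×9 + 3683×15 = 1220 + 96309 + 55245 = 152774
ΣP(Year 1)Q(Year 0) = 61×19 + 10701×12 + 3683×12 = 1159 + 128412 + 44196 = 173767
P = 152774 / 173767 × 100 = 87.9189
Fisher = √(L × P) = √(87.7133 × 87.9189) = 87.8160

87.82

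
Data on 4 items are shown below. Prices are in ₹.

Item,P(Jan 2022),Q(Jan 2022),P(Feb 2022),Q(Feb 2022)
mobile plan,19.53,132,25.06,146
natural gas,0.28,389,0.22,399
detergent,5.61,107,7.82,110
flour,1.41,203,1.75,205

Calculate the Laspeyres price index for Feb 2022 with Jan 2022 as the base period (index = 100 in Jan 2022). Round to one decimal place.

Laspeyres price index uses base-period quantities as weights.
ΣP(Feb 2022)·Q(Jan 2022) = 25.06×132 + 0.22×389 + 7.82×107 + 1.75×203 = 3307.92 + 85.58 + 836.74 + 355.25 = 4585.49
ΣP(Jan 2022)·Q(Jan 2022) = 19.53×132 + 0.28×389 + 5.61×107 + 1.41×203 = 2577.96 + 108.92 + 600.27 + 286.23 = 3573.38
Index = 4585.49 / 3573.38 × 100 = 128.3236

128.3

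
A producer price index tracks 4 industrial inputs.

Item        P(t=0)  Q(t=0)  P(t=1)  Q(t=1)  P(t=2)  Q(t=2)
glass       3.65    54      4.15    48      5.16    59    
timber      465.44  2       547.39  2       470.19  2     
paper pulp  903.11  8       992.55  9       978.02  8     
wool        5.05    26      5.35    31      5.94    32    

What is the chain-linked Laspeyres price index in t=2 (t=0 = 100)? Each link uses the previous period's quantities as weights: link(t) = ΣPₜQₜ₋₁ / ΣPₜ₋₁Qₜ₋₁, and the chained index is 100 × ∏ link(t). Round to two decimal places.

Link t=0→t=1:
ΣP(t=1)Q(t=0) = 4.15×54 + 547.39×2 + 992.55×8 + 5.35×26 = 224.1 + 1094.78 + 7940.4 + 139.1 = 9398.38
ΣP(t=0)Q(t=0) = 3.65×54 + 465.44×2 + 903.11×8 + 5.05×26 = 197.1 + 930.88 + 7224.88 + 131.3 = 8484.16
link = 9398.38/8484.16 = 1.107756
Link t=1→t=2:
ΣP(t=2)Q(t=1) = 5.16×48 + 470.19×2 + 978.02×9 + 5.94×31 = 247.68 + 940.38 + 8802.18 + 184.14 = 10174.38
ΣP(t=1)Q(t=1) = 4.15×48 + 547.39×2 + 992.55×9 + 5.35×31 = 199.2 + 1094.78 + 8932.95 + 165.85 = 10392.78
link = 10174.38/10392.78 = 0.978985
Chained index = 100 × 1.107756 × 0.978985 = 108.4477

108.45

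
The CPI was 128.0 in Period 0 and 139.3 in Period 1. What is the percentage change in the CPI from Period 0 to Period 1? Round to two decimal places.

Change = (139.3 − 128.0) / 128.0 × 100
       = 11.3 / 128.0 × 100 = 8.8281%

8.83%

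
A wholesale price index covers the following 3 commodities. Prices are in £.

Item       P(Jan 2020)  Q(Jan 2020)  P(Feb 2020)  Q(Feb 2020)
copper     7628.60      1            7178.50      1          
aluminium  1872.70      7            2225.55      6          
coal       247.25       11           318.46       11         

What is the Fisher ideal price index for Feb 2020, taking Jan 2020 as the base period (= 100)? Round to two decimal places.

Laspeyres component (base-period weights):
ΣP(Feb 2020)Q(Jan 2020) = 7178.50×1 + 2225.55×7 + 318.46×11 = 7178.5 + 15578.85 + 3503.06 = 26260.41
ΣP(Jan 2020)Q(Jan 2020) = 7628.60×1 + 1872.70×7 + 247.25×11 = 7628.6 + 13108.9 + 2719.75 = 23457.25
L = 26260.41 / 23457.25 × 100 = 111.9501
Paasche component (current-period weights):
ΣP(Feb 2020)Q(Feb 2020) = 7178.50×1 + 2225.55×6 + 318.46×11 = 7178.5 + 13353.3 + 3503.06 = 24034.86
ΣP(Jan 2020)Q(Feb 2020) = 7628.60×1 + 1872.70×6 + 247.25×11 = 7628.6 + 11236.2 + 2719.75 = 21584.55
P = 24034.86 / 21584.55 × 100 = 111.3521
Fisher = √(L × P) = √(111.9501 × 111.3521) = 111.6507

111.65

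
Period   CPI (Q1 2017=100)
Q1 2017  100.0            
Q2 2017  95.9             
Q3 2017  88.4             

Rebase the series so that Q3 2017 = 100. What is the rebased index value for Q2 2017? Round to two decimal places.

108.48

Rebased(Q2 2017) = 95.9 / 88.4 × 100 = 108.4842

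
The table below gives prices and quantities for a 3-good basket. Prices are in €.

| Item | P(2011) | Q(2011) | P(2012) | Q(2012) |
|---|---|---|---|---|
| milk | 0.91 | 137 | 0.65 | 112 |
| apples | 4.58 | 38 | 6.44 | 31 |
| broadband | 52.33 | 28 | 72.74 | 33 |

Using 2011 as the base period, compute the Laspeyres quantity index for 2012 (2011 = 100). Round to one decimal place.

111.7

Laspeyres quantity index uses base-period prices as weights.
ΣP(2011)·Q(2012) = 0.91×112 + 4.58×31 + 52.33×33 = 101.92 + 141.98 + 1726.89 = 1970.79
ΣP(2011)·Q(2011) = 0.91×137 + 4.58×38 + 52.33×28 = 124.67 + 174.04 + 1465.24 = 1763.95
Index = 1970.79 / 1763.95 × 100 = 111.7260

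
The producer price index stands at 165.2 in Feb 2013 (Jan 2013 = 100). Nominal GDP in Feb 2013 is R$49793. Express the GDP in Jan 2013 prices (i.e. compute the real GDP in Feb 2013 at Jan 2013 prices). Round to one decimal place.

30141.0

Real = Nominal ÷ (Index/100) = 49793 ÷ (165.2/100)
     = 49793 ÷ 1.652 = 30141.0412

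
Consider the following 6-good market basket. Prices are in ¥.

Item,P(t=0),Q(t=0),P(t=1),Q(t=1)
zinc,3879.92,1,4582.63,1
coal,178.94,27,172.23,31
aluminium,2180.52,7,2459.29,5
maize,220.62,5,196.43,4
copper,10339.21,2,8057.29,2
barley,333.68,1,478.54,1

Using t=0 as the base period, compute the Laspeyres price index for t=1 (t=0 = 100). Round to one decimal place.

Laspeyres price index uses base-period quantities as weights.
ΣP(t=1)·Q(t=0) = 4582.63×1 + 172.23×27 + 2459.29×7 + 196.43×5 + 8057.29×2 + 478.54×1 = 4582.63 + 4650.21 + 17215.03 + 982.15 + 16114.58 + 478.54 = 44023.14
ΣP(t=0)·Q(t=0) = 3879.92×1 + 178.94×27 + 2180.52×7 + 220.62×5 + 10339.21×2 + 333.68×1 = 3879.92 + 4831.38 + 15263.64 + 1103.1 + 20678.42 + 333.68 = 46090.14
Index = 44023.14 / 46090.14 × 100 = 95.5153

95.5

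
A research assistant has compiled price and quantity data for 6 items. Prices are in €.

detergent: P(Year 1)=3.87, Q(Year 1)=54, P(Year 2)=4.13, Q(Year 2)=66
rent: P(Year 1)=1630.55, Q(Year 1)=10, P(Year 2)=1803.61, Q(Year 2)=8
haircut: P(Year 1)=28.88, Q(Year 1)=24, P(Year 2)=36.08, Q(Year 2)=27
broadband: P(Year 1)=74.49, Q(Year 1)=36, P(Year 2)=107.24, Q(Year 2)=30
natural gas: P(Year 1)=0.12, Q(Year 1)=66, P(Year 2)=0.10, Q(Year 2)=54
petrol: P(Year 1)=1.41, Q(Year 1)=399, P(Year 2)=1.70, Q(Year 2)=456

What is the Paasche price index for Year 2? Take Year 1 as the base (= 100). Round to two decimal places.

115.97

Paasche price index uses current-period quantities as weights.
ΣP(Year 2)·Q(Year 2) = 4.13×66 + 1803.61×8 + 36.08×27 + 107.24×30 + 0.10×54 + 1.70×456 = 272.58 + 14428.88 + 974.16 + 3217.2 + 5.4 + 775.2 = 19673.42
ΣP(Year 1)·Q(Year 2) = 3.87×66 + 1630.55×8 + 28.88×27 + 74.49×30 + 0.12×54 + 1.41×456 = 255.42 + 13044.4 + 779.76 + 2234.7 + 6.48 + 642.96 = 16963.72
Index = 19673.42 / 16963.72 × 100 = 115.9735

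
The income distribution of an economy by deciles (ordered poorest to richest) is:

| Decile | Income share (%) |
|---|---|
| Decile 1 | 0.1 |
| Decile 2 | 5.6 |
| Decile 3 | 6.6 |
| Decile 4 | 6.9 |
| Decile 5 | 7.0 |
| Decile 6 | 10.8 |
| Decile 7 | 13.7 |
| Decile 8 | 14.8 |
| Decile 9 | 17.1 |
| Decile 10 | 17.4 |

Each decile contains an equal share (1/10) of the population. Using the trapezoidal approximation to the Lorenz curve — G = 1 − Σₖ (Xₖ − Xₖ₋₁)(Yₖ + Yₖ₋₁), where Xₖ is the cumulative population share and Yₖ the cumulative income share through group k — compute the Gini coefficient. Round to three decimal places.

0.301

Cumulative income shares Yₖ: 0.0010, 0.0570, 0.1230, 0.1920, 0.2620, 0.3700, 0.5070, 0.6550, 0.8260, 1.0000
Σ (Xₖ−Xₖ₋₁)(Yₖ+Yₖ₋₁) = (1/10)(0.0010+0.0000) + (1/10)(0.0570+0.0010) + (1/10)(0.1230+0.0570) + (1/10)(0.1920+0.1230) + (1/10)(0.2620+0.1920) + (1/10)(0.3700+0.2620) + (1/10)(0.5070+0.3700) + (1/10)(0.6550+0.5070) + (1/10)(0.8260+0.6550) + (1/10)(1.0000+0.8260)
  = 0.0001 + 0.0058 + 0.0180 + 0.0315 + 0.0454 + 0.0632 + 0.0877 + 0.1162 + 0.1481 + 0.1826 = 0.6986
G = 1 − 0.6986 = 0.3014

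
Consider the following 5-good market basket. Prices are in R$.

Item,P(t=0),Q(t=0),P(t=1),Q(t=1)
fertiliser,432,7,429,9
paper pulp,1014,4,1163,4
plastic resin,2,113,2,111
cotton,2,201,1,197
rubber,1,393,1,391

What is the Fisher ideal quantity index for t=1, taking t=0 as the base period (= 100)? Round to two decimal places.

Laspeyres component (base-period weights):
ΣP(t=0)Q(t=1) = 432×9 + 1014×4 + 2×111 + 2×197 + 1×391 = 3888 + 4056 + 222 + 394 + 391 = 8951
ΣP(t=0)Q(t=0) = 432×7 + 1014×4 + 2×113 + 2×201 + 1×393 = 3024 + 4056 + 226 + 402 + 393 = 8101
L = 8951 / 8101 × 100 = 110.4925
Paasche component (current-period weights):
ΣP(t=1)Q(t=1) = 429×9 + 1163×4 + 2×111 + 1×197 + 1×391 = 3861 + 4652 + 222 + 197 + 391 = 9323
ΣP(t=1)Q(t=0) = 429×7 + 1163×4 + 2×113 + 1×201 + 1×393 = 3003 + 4652 + 226 + 201 + 393 = 8475
P = 9323 / 8475 × 100 = 110.0059
Fisher = √(L × P) = √(110.4925 × 110.0059) = 110.2489

110.25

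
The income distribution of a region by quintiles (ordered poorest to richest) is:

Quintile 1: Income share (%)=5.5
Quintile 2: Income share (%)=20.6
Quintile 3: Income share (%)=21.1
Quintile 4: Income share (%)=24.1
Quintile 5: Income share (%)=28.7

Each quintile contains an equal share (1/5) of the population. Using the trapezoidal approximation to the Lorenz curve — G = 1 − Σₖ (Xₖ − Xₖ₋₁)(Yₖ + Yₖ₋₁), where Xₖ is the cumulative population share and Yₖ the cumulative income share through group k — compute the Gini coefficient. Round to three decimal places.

Cumulative income shares Yₖ: 0.0550, 0.2610, 0.4720, 0.7130, 1.0000
Σ (Xₖ−Xₖ₋₁)(Yₖ+Yₖ₋₁) = (1/5)(0.0550+0.0000) + (1/5)(0.2610+0.0550) + (1/5)(0.4720+0.2610) + (1/5)(0.7130+0.4720) + (1/5)(1.0000+0.7130)
  = 0.0110 + 0.0632 + 0.1466 + 0.2370 + 0.3426 = 0.8004
G = 1 − 0.8004 = 0.1996

0.200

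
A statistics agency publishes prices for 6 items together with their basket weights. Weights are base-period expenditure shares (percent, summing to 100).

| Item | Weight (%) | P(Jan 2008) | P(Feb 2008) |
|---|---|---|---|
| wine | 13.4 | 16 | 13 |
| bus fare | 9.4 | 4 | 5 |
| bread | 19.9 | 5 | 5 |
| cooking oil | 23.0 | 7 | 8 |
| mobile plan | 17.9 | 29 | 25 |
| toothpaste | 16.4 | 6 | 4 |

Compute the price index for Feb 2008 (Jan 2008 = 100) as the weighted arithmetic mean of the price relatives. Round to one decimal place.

wine: 13.4 × (13/16) = 13.4 × 0.812500 = 10.8875
bus fare: 9.4 × (5/4) = 9.4 × 1.250000 = 11.7500
bread: 19.9 × (5/5) = 19.9 × 1.000000 = 19.9000
cooking oil: 23.0 × (8/7) = 23.0 × 1.142857 = 26.2857
mobile plan: 17.9 × (25/29) = 17.9 × 0.862069 = 15.4310
toothpaste: 16.4 × (4/6) = 16.4 × 0.666667 = 10.9333
Index = Σ wᵢ·(p₁ᵢ/p₀ᵢ) = 10.8875 + 11.7500 + 19.9000 + 26.2857 + 15.4310 + 10.9333 = 95.1876

95.2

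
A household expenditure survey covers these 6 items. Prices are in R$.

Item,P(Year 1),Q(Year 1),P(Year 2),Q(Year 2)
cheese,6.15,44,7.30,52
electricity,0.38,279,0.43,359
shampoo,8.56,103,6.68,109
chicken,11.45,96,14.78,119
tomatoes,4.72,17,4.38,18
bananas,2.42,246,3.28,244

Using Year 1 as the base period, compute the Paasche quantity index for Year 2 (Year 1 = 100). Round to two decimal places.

113.72

Paasche quantity index uses current-period prices as weights.
ΣP(Year 2)·Q(Year 2) = 7.30×52 + 0.43×359 + 6.68×109 + 14.78×119 + 4.38×18 + 3.28×244 = 379.6 + 154.37 + 728.12 + 1758.82 + 78.84 + 800.32 = 3900.07
ΣP(Year 2)·Q(Year 1) = 7.30×44 + 0.43×279 + 6.68×103 + 14.78×96 + 4.38×17 + 3.28×246 = 321.2 + 119.97 + 688.04 + 1418.88 + 74.46 + 806.88 = 3429.43
Index = 3900.07 / 3429.43 × 100 = 113.7236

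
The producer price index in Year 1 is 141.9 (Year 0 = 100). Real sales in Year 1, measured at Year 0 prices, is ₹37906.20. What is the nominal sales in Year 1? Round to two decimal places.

Nominal = Real × (Index/100) = 37906.20 × (141.9/100)
        = 37906.20 × 1.419 = 53788.8978

53788.90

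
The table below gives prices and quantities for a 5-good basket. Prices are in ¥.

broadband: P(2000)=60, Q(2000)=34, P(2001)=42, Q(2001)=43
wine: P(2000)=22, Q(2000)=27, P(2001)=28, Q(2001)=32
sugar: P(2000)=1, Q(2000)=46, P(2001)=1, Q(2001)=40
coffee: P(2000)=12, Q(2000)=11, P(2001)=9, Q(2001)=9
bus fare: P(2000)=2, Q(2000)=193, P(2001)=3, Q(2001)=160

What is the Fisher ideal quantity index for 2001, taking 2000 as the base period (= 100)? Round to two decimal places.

115.44

Laspeyres component (base-period weights):
ΣP(2000)Q(2001) = 60×43 + 22×32 + 1×40 + 12×9 + 2×160 = 2580 + 704 + 40 + 108 + 320 = 3752
ΣP(2000)Q(2000) = 60×34 + 22×27 + 1×46 + 12×11 + 2×193 = 2040 + 594 + 46 + 132 + 386 = 3198
L = 3752 / 3198 × 100 = 117.3233
Paasche component (current-period weights):
ΣP(2001)Q(2001) = 42×43 + 28×32 + 1×40 + 9×9 + 3×160 = 1806 + 896 + 40 + 81 + 480 = 3303
ΣP(2001)Q(2000) = 42×34 + 28×27 + 1×46 + 9×11 + 3×193 = 1428 + 756 + 46 + 99 + 579 = 2908
P = 3303 / 2908 × 100 = 113.5832
Fisher = √(L × P) = √(117.3233 × 113.5832) = 115.4381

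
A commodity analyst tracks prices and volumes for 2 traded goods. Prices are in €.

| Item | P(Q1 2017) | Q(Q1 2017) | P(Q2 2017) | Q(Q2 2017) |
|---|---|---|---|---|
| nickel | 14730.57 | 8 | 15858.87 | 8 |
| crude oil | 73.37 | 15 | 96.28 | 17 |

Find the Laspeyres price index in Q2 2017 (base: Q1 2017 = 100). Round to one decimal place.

Laspeyres price index uses base-period quantities as weights.
ΣP(Q2 2017)·Q(Q1 2017) = 15858.87×8 + 96.28×15 = 126870.96 + 1444.2 = 128315.16
ΣP(Q1 2017)·Q(Q1 2017) = 14730.57×8 + 73.37×15 = 117844.56 + 1100.55 = 118945.11
Index = 128315.16 / 118945.11 × 100 = 107.8776

107.9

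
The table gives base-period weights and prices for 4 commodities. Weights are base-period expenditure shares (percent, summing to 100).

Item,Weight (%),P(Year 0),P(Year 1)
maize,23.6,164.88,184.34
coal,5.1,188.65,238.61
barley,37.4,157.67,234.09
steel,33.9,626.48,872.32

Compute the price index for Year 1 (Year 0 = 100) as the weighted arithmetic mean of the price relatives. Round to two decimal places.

maize: 23.6 × (184.34/164.88) = 23.6 × 1.118025 = 26.3854
coal: 5.1 × (238.61/188.65) = 5.1 × 1.264829 = 6.4506
barley: 37.4 × (234.09/157.67) = 37.4 × 1.484683 = 55.5272
steel: 33.9 × (872.32/626.48) = 33.9 × 1.392415 = 47.2029
Index = Σ wᵢ·(p₁ᵢ/p₀ᵢ) = 26.3854 + 6.4506 + 55.5272 + 47.2029 = 135.5660

135.57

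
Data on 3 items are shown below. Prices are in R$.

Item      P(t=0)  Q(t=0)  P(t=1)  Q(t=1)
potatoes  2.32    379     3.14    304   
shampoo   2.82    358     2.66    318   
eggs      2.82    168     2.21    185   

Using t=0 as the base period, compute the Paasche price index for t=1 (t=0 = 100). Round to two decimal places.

Paasche price index uses current-period quantities as weights.
ΣP(t=1)·Q(t=1) = 3.14×304 + 2.66×318 + 2.21×185 = 954.56 + 845.88 + 408.85 = 2209.29
ΣP(t=0)·Q(t=1) = 2.32×304 + 2.82×318 + 2.82×185 = 705.28 + 896.76 + 521.7 = 2123.74
Index = 2209.29 / 2123.74 × 100 = 104.0283

104.03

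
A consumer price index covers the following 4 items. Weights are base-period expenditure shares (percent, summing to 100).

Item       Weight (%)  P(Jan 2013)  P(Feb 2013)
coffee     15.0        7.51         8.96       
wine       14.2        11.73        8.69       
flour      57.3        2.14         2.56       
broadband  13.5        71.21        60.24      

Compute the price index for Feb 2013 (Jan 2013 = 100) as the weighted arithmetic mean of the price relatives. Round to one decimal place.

108.4

coffee: 15.0 × (8.96/7.51) = 15.0 × 1.193076 = 17.8961
wine: 14.2 × (8.69/11.73) = 14.2 × 0.740835 = 10.5199
flour: 57.3 × (2.56/2.14) = 57.3 × 1.196262 = 68.5458
broadband: 13.5 × (60.24/71.21) = 13.5 × 0.845949 = 11.4203
Index = Σ wᵢ·(p₁ᵢ/p₀ᵢ) = 17.8961 + 10.5199 + 68.5458 + 11.4203 = 108.3821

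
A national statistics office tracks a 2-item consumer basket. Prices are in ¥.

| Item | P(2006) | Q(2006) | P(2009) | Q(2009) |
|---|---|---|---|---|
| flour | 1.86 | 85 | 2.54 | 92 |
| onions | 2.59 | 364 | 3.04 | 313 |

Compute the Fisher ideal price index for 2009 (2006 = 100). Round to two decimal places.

120.42

Laspeyres component (base-period weights):
ΣP(2009)Q(2006) = 2.54×85 + 3.04×364 = 215.9 + 1106.56 = 1322.46
ΣP(2006)Q(2006) = 1.86×85 + 2.59×364 = 158.1 + 942.76 = 1100.86
L = 1322.46 / 1100.86 × 100 = 120.1297
Paasche component (current-period weights):
ΣP(2009)Q(2009) = 2.54×92 + 3.04×313 = 233.68 + 951.52 = 1185.2
ΣP(2006)Q(2009) = 1.86×92 + 2.59×313 = 171.12 + 810.67 = 981.79
P = 1185.2 / 981.79 × 100 = 120.7183
Fisher = √(L × P) = √(120.1297 × 120.7183) = 120.4236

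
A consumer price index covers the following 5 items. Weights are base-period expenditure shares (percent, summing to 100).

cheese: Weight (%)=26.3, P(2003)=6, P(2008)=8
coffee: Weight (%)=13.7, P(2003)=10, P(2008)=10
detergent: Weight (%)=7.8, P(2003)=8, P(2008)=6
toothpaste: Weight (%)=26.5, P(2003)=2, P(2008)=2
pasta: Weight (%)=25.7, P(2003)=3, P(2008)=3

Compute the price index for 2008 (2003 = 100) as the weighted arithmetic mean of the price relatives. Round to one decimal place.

cheese: 26.3 × (8/6) = 26.3 × 1.333333 = 35.0667
coffee: 13.7 × (10/10) = 13.7 × 1.000000 = 13.7000
detergent: 7.8 × (6/8) = 7.8 × 0.750000 = 5.8500
toothpaste: 26.5 × (2/2) = 26.5 × 1.000000 = 26.5000
pasta: 25.7 × (3/3) = 25.7 × 1.000000 = 25.7000
Index = Σ wᵢ·(p₁ᵢ/p₀ᵢ) = 35.0667 + 13.7000 + 5.8500 + 26.5000 + 25.7000 = 106.8167

106.8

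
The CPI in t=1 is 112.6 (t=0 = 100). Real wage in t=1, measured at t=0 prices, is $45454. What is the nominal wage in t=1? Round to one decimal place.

51181.2

Nominal = Real × (Index/100) = 45454 × (112.6/100)
        = 45454 × 1.126 = 51181.2040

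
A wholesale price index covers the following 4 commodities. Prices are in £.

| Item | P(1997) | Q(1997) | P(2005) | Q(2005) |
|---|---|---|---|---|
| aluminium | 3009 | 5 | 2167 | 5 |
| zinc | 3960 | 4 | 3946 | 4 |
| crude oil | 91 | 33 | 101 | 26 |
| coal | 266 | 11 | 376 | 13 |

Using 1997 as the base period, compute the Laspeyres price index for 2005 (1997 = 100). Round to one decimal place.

Laspeyres price index uses base-period quantities as weights.
ΣP(2005)·Q(1997) = 2167×5 + 3946×4 + 101×33 + 376×11 = 10835 + 15784 + 3333 + 4136 = 34088
ΣP(1997)·Q(1997) = 3009×5 + 3960×4 + 91×33 + 266×11 = 15045 + 15840 + 3003 + 2926 = 36814
Index = 34088 / 36814 × 100 = 92.5952

92.6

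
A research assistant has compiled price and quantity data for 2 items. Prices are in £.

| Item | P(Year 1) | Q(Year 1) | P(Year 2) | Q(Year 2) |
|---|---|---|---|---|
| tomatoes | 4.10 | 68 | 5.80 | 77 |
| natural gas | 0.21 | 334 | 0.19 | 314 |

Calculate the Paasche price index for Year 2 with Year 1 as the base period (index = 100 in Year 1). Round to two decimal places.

132.65

Paasche price index uses current-period quantities as weights.
ΣP(Year 2)·Q(Year 2) = 5.80×77 + 0.19×314 = 446.6 + 59.66 = 506.26
ΣP(Year 1)·Q(Year 2) = 4.10×77 + 0.21×314 = 315.7 + 65.94 = 381.64
Index = 506.26 / 381.64 × 100 = 132.6538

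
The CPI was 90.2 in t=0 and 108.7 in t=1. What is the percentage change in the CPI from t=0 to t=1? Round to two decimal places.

Change = (108.7 − 90.2) / 90.2 × 100
       = 18.5 / 90.2 × 100 = 20.5100%

20.51%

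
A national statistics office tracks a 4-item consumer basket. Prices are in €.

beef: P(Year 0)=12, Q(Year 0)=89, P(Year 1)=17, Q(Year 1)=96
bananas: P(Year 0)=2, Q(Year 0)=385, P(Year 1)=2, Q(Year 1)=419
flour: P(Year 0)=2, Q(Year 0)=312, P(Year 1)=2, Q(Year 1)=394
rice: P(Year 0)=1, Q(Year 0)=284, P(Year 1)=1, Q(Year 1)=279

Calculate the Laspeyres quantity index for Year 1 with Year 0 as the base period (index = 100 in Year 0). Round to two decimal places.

Laspeyres quantity index uses base-period prices as weights.
ΣP(Year 0)·Q(Year 1) = 12×96 + 2×419 + 2×394 + 1×279 = 1152 + 838 + 788 + 279 = 3057
ΣP(Year 0)·Q(Year 0) = 12×89 + 2×385 + 2×312 + 1×284 = 1068 + 770 + 624 + 284 = 2746
Index = 3057 / 2746 × 100 = 111.3256

111.33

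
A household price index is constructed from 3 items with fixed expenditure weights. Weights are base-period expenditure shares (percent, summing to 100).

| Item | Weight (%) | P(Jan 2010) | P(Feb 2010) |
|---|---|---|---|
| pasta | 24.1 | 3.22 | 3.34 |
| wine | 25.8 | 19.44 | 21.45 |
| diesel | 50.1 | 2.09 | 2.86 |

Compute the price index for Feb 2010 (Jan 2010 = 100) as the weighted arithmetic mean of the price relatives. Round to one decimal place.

122.0

pasta: 24.1 × (3.34/3.22) = 24.1 × 1.037267 = 24.9981
wine: 25.8 × (21.45/19.44) = 25.8 × 1.103395 = 28.4676
diesel: 50.1 × (2.86/2.09) = 50.1 × 1.368421 = 68.5579
Index = Σ wᵢ·(p₁ᵢ/p₀ᵢ) = 24.9981 + 28.4676 + 68.5579 = 122.0236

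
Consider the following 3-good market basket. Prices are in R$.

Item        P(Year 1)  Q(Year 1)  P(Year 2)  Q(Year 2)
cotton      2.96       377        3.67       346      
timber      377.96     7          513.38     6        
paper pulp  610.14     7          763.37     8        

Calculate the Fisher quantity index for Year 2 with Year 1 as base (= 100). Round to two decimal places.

101.53

Laspeyres component (base-period weights):
ΣP(Year 1)Q(Year 2) = 2.96×346 + 377.96×6 + 610.14×8 = 1024.16 + 2267.76 + 4881.12 = 8173.04
ΣP(Year 1)Q(Year 1) = 2.96×377 + 377.96×7 + 610.14×7 = 1115.92 + 2645.72 + 4270.98 = 8032.62
L = 8173.04 / 8032.62 × 100 = 101.7481
Paasche component (current-period weights):
ΣP(Year 2)Q(Year 2) = 3.67×346 + 513.38×6 + 763.37×8 = 1269.82 + 3080.28 + 6106.96 = 10457.06
ΣP(Year 2)Q(Year 1) = 3.67×377 + 513.38×7 + 763.37×7 = 1383.59 + 3593.66 + 5343.59 = 10320.84
P = 10457.06 / 10320.84 × 100 = 101.3199
Fisher = √(L × P) = √(101.7481 × 101.3199) = 101.5338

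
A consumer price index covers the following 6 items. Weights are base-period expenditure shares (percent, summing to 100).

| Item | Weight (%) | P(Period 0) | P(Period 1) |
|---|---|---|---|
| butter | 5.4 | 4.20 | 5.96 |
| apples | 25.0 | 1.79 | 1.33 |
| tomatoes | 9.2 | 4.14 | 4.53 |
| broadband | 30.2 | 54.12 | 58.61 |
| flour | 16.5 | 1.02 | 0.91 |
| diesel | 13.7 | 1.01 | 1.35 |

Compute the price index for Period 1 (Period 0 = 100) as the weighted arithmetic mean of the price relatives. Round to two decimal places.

102.04

butter: 5.4 × (5.96/4.20) = 5.4 × 1.419048 = 7.6629
apples: 25.0 × (1.33/1.79) = 25.0 × 0.743017 = 18.5754
tomatoes: 9.2 × (4.53/4.14) = 9.2 × 1.094203 = 10.0667
broadband: 30.2 × (58.61/54.12) = 30.2 × 1.082964 = 32.7055
flour: 16.5 × (0.91/1.02) = 16.5 × 0.892157 = 14.7206
diesel: 13.7 × (1.35/1.01) = 13.7 × 1.336634 = 18.3119
Index = Σ wᵢ·(p₁ᵢ/p₀ᵢ) = 7.6629 + 18.5754 + 10.0667 + 32.7055 + 14.7206 + 18.3119 = 102.0429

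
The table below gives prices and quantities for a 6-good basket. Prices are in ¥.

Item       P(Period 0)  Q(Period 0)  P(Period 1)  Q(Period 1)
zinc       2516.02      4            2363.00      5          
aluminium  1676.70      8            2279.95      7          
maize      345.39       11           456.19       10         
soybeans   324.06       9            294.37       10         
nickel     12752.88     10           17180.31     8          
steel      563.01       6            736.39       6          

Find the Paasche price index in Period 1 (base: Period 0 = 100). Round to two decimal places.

129.86

Paasche price index uses current-period quantities as weights.
ΣP(Period 1)·Q(Period 1) = 2363.00×5 + 2279.95×7 + 456.19×10 + 294.37×10 + 17180.31×8 + 736.39×6 = 11815 + 15959.65 + 4561.9 + 2943.7 + 137442.48 + 4418.34 = 177141.07
ΣP(Period 0)·Q(Period 1) = 2516.02×5 + 1676.70×7 + 345.39×10 + 324.06×10 + 12752.88×8 + 563.01×6 = 12580.1 + 11736.9 + 3453.9 + 3240.6 + 102023.04 + 3378.06 = 136412.6
Index = 177141.07 / 136412.6 × 100 = 129.8568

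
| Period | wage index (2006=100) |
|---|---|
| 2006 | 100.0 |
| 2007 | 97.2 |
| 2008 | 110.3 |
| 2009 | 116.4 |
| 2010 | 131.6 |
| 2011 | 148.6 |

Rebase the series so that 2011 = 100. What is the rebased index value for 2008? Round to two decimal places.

Rebased(2008) = 110.3 / 148.6 × 100 = 74.2261

74.23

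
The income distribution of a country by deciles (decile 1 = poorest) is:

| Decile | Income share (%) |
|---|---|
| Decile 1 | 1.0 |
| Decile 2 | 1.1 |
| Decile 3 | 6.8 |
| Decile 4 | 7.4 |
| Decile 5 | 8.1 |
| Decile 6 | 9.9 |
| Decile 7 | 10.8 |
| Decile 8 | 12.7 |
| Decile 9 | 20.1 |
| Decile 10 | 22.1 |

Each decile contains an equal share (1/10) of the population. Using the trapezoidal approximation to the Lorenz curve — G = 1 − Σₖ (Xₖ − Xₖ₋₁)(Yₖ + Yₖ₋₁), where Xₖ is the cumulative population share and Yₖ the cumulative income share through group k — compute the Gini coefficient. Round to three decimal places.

Cumulative income shares Yₖ: 0.0100, 0.0210, 0.0890, 0.1630, 0.2440, 0.3430, 0.4510, 0.5780, 0.7790, 1.0000
Σ (Xₖ−Xₖ₋₁)(Yₖ+Yₖ₋₁) = (1/10)(0.0100+0.0000) + (1/10)(0.0210+0.0100) + (1/10)(0.0890+0.0210) + (1/10)(0.1630+0.0890) + (1/10)(0.2440+0.1630) + (1/10)(0.3430+0.2440) + (1/10)(0.4510+0.3430) + (1/10)(0.5780+0.4510) + (1/10)(0.7790+0.5780) + (1/10)(1.0000+0.7790)
  = 0.0010 + 0.0031 + 0.0110 + 0.0252 + 0.0407 + 0.0587 + 0.0794 + 0.1029 + 0.1357 + 0.1779 = 0.6356
G = 1 − 0.6356 = 0.3644

0.364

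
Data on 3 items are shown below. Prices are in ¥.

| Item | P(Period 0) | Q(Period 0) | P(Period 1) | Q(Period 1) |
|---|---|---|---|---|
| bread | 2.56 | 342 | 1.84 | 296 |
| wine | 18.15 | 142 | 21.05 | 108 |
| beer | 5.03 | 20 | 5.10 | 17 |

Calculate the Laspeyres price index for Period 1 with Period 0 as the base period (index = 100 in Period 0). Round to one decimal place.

104.7

Laspeyres price index uses base-period quantities as weights.
ΣP(Period 1)·Q(Period 0) = 1.84×342 + 21.05×142 + 5.10×20 = 629.28 + 2989.1 + 102 = 3720.38
ΣP(Period 0)·Q(Period 0) = 2.56×342 + 18.15×142 + 5.03×20 = 875.52 + 2577.3 + 100.6 = 3553.42
Index = 3720.38 / 3553.42 × 100 = 104.6986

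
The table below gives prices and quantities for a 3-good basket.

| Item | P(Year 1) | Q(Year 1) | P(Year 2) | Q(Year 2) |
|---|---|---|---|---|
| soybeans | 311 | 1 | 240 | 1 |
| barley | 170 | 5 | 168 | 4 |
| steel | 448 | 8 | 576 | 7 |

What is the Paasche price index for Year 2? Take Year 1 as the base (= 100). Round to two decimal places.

119.80

Paasche price index uses current-period quantities as weights.
ΣP(Year 2)·Q(Year 2) = 240×1 + 168×4 + 576×7 = 240 + 672 + 4032 = 4944
ΣP(Year 1)·Q(Year 2) = 311×1 + 170×4 + 448×7 = 311 + 680 + 3136 = 4127
Index = 4944 / 4127 × 100 = 119.7965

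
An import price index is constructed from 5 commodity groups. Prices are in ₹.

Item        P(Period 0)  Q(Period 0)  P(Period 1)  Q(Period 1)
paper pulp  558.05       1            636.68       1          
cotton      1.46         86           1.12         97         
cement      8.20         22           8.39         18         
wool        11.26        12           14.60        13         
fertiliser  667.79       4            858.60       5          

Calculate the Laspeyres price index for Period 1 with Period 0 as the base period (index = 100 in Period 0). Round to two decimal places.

123.35

Laspeyres price index uses base-period quantities as weights.
ΣP(Period 1)·Q(Period 0) = 636.68×1 + 1.12×86 + 8.39×22 + 14.60×12 + 858.60×4 = 636.68 + 96.32 + 184.58 + 175.2 + 3434.4 = 4527.18
ΣP(Period 0)·Q(Period 0) = 558.05×1 + 1.46×86 + 8.20×22 + 11.26×12 + 667.79×4 = 558.05 + 125.56 + 180.4 + 135.12 + 2671.16 = 3670.29
Index = 4527.18 / 3670.29 × 100 = 123.3467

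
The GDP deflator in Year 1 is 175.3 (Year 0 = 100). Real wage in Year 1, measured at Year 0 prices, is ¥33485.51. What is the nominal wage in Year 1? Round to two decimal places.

58700.10

Nominal = Real × (Index/100) = 33485.51 × (175.3/100)
        = 33485.51 × 1.753 = 58700.0990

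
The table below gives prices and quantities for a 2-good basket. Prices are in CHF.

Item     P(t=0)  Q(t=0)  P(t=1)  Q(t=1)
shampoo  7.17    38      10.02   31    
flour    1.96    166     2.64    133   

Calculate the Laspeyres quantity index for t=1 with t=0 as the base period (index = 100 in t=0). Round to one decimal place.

Laspeyres quantity index uses base-period prices as weights.
ΣP(t=0)·Q(t=1) = 7.17×31 + 1.96×133 = 222.27 + 260.68 = 482.95
ΣP(t=0)·Q(t=0) = 7.17×38 + 1.96×166 = 272.46 + 325.36 = 597.82
Index = 482.95 / 597.82 × 100 = 80.7852

80.8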